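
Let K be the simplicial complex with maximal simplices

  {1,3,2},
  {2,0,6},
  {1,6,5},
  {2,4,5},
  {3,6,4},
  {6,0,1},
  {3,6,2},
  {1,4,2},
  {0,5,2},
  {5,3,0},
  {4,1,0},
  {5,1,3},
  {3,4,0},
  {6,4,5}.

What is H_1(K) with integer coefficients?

H_1 = Z^2.

We work with the vertex ordering 0 < 1 < 2 < 3 < 4 < 5 < 6. The simplices of K, each written with vertices in increasing order, are:

  0-simplices (7): [0], [1], [2], [3], [4], [5], [6]
  1-simplices (21): [0,1], [0,2], [0,3], [0,4], [0,5], [0,6], [1,2], [1,3], [1,4], [1,5], [1,6], [2,3], [2,4], [2,5], [2,6], [3,4], [3,5], [3,6], [4,5], [4,6], [5,6]
  2-simplices (14): [0,1,4], [0,1,6], [0,2,5], [0,2,6], [0,3,4], [0,3,5], [1,2,3], [1,2,4], [1,3,5], [1,5,6], [2,3,6], [2,4,5], [3,4,6], [4,5,6]

so the chain groups are C_0 ≅ Z^7, C_1 ≅ Z^21, C_2 ≅ Z^14.

Boundary ∂_1: C_1 → C_0 maps an edge to its endpoints' difference, ∂[p,q] = q − p. For instance
  ∂[1,3] = [3] − [1].
The 7×21 boundary matrix has rank 6 and Smith normal form diag(1,1,1,1,1,1).

∂_2: C_2 → C_1 acts by ∂[p,q,r] = [q,r] − [p,r] + [p,q]. For instance
  ∂[0,3,4] = [3,4] − [0,4] + [0,3],
  ∂[1,2,3] = [2,3] − [1,3] + [1,2].
The resulting 21×14 matrix has rank 13, and its Smith normal form has invariant factors (1,1,1,1,1,1,1,1,1,1,1,1,1).

Now H_k = ker ∂_k / im ∂_{k+1}, so:

  H_1: rank ker ∂_1 − rank ∂_2 = (21 − 6) − 13 = 2, and the invariant factors of ∂_2 are all 1, so H_1 = Z^2.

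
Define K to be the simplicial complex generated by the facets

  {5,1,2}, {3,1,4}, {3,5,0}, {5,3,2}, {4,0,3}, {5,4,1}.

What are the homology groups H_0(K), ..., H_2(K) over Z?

H_0 ≅ Z,  H_1 ≅ Z,  H_2 = 0.

We work with the vertex ordering 0 < 1 < 2 < 3 < 4 < 5. The simplices of K, each written with vertices in increasing order, are:

  0-simplices (6): [0], [1], [2], [3], [4], [5]
  1-simplices (12): [0,3], [0,4], [0,5], [1,2], [1,3], [1,4], [1,5], [2,3], [2,5], [3,4], [3,5], [4,5]
  2-simplices (6): [0,3,4], [0,3,5], [1,2,5], [1,3,4], [1,4,5], [2,3,5]

giving chain groups C_0 ≅ Z^6, C_1 ≅ Z^12, C_2 ≅ Z^6.

∂_1: C_1 → C_0 is given by ∂[p,q] = [q] − [p].
The resulting 6×12 matrix has rank 5, and its Smith normal form has invariant factors (1,1,1,1,1).

Boundary ∂_2: C_2 → C_1 acts by ∂[p,q,r] = [q,r] − [p,r] + [p,q]. For instance
  ∂[1,4,5] = [4,5] − [1,5] + [1,4],
  ∂[0,3,4] = [3,4] − [0,4] + [0,3].
This gives a 12×6 integer matrix of rank 6; reducing to Smith normal form yields diagonal entries (1,1,1,1,1,1).

Computing H_k = (kernel of ∂_k) / (image of ∂_{k+1}):

  H_0: rank C_0 − rank ∂_1 = 6 − 5 = 1, and the invariant factors of ∂_1 are all 1, so H_0 = Z.
  H_1: rank ker ∂_1 − rank ∂_2 = (12 − 5) − 6 = 1, and the invariant factors of ∂_2 are all 1, so H_1 = Z.
  H_2: rank ker ∂_2 − rank ∂_3 = (6 − 6) − 0 = 0, and there is no ∂_3, so H_2 = 0.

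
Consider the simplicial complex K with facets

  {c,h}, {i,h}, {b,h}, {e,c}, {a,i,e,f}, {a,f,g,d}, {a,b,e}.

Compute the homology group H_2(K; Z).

We work with the vertex ordering a < b < c < d < e < f < g < h < i. The simplices of K, each written with vertices in increasing order, are:

  0-simplices (9): a, b, c, d, e, f, g, h, i
  1-simplices (17): ab, ad, ae, af, ag, ai, be, bh, ce, ch, df, dg, ef, ei, fg, fi, hi
  2-simplices (9): abe, adf, adg, aef, aei, afg, afi, dfg, efi
  3-simplices (2): adfg, aefi

giving chain groups C_0 ≅ Z^9, C_1 ≅ Z^17, C_2 ≅ Z^9, C_3 ≅ Z^2.

Boundary ∂_1: C_1 → C_0 is given by ∂[p,q] = [q] − [p].
The 9×17 boundary matrix has rank 8 and Smith normal form diag(1,1,1,1,1,1,1,1).

The boundary map ∂_2: C_2 → C_1 maps a triangle to the signed sum of its edges. For instance
  ∂adg = dg − ag + ad,
  ∂aei = ei − ai + ae.
This gives a 17×9 integer matrix of rank 7; reducing to Smith normal form yields diagonal entries (1,1,1,1,1,1,1).

The boundary map ∂_3: C_3 → C_2 sends each 3-simplex σ to the alternating sum Σ_i (−1)^i (σ with its i-th vertex removed). For instance
  ∂aefi = efi − afi + aei − aef,
  ∂adfg = dfg − afg + adg − adf.
The resulting 9×2 matrix has rank 2, and its Smith normal form has invariant factors (1,1).

From H_k ≅ ker(∂_k) / im(∂_{k+1}) we obtain:

  H_2: rank ker ∂_2 − rank ∂_3 = (9 − 7) − 2 = 0, and the invariant factors of ∂_3 are all 1, so H_2 = 0.

H_2 ≅ 0.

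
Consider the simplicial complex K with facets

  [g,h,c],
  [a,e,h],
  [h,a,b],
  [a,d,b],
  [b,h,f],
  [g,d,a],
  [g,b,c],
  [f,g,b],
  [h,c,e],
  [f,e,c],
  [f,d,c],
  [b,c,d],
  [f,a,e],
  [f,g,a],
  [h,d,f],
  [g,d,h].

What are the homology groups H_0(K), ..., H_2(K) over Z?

H_0 = Z,  H_1 = Z^2,  H_2 = Z.

We work with the vertex ordering a < b < c < d < e < f < g < h. The simplices of K, each written with vertices in increasing order, are:

  0-simplices (8): a, b, c, d, e, f, g, h
  1-simplices (24): ab, ad, ae, af, ag, ah, bc, bd, bf, bg, bh, cd, ce, cf, cg, ch, df, dg, dh, ef, eh, fg, fh, gh
  2-simplices (16): abd, abh, adg, aef, aeh, afg, bcd, bcg, bfg, bfh, cdf, cef, ceh, cgh, dfh, dgh

so the chain groups are C_0 ≅ Z^8, C_1 ≅ Z^24, C_2 ≅ Z^16.

Boundary ∂_1: C_1 → C_0 maps an edge to its endpoints' difference, ∂[p,q] = q − p. For instance
  ∂bg = g − b.
This gives a 8×24 integer matrix of rank 7; reducing to Smith normal form yields diagonal entries (1,1,1,1,1,1,1).

∂_2: C_2 → C_1 maps a triangle to the signed sum of its edges. For instance
  ∂bfg = fg − bg + bf,
  ∂cef = ef − cf + ce.
This gives a 24×16 integer matrix of rank 15; reducing to Smith normal form yields diagonal entries (1,1,1,1,1,1,1,1,1,1,1,1,1,1,1).

Reading off H_k = ker ∂_k / im ∂_{k+1}:

  H_0: rank C_0 − rank ∂_1 = 8 − 7 = 1, and the invariant factors of ∂_1 are all 1, so H_0 ≅ Z.
  H_1: rank ker ∂_1 − rank ∂_2 = (24 − 7) − 15 = 2, and the invariant factors of ∂_2 are all 1, so H_1 ≅ Z^2.
  H_2: rank ker ∂_2 − rank ∂_3 = (16 − 15) − 0 = 1, and there is no ∂_3, so H_2 ≅ Z.

As a check, the Euler characteristic is 8 − 24 + 16 = 0, which agrees with 1 − 2 + 1 = 0.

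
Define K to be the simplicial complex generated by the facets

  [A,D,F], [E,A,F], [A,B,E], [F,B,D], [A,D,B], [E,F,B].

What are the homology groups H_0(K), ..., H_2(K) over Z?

Fix the vertex order A < B < D < E < F and write every simplex with vertices in increasing order. Then dim K = 2 and the simplices of K are:

  0-simplices (5): A, B, D, E, F
  1-simplices (9): AB, AD, AE, AF, BD, BE, BF, DF, EF
  2-simplices (6): ABD, ABE, ADF, AEF, BDF, BEF

Hence C_0 ≅ Z^5, C_1 ≅ Z^9, C_2 ≅ Z^6.

The boundary map ∂_1: C_1 → C_0 sends each edge [p,q] (with p < q) to q − p.
This gives a 5×9 integer matrix of rank 4; reducing to Smith normal form yields diagonal entries (1,1,1,1).

The boundary map ∂_2: C_2 → C_1 acts by ∂[p,q,r] = [q,r] − [p,r] + [p,q]. For instance
  ∂ABD = BD − AD + AB,
  ∂ADF = DF − AF + AD.
As a 9×6 matrix over Z this has rank 5, with invariant factors (1,1,1,1,1).

Now H_k = ker ∂_k / im ∂_{k+1}, so:

  H_0: rank C_0 − rank ∂_1 = 5 − 4 = 1, and the invariant factors of ∂_1 are all 1, so H_0 ≅ Z.
  H_1: rank ker ∂_1 − rank ∂_2 = (9 − 4) − 5 = 0, and the invariant factors of ∂_2 are all 1, so H_1 ≅ 0.
  H_2: rank ker ∂_2 − rank ∂_3 = (6 − 5) − 0 = 1, and there is no ∂_3, so H_2 ≅ Z.

(K is a triangulation of the 2-sphere S^2.)

H_0 = Z,  H_1 = 0,  H_2 = Z.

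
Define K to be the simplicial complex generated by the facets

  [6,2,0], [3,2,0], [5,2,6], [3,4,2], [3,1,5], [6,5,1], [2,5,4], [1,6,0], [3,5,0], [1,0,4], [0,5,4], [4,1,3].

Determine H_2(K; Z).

H_2 = 0.

K has 7 vertices, 18 edges, 12 triangles.
rank ∂_2 = 12, rank ∂_3 = 0 ⇒ b_2 = 12 − 12 − 0 = 0. So H_2 = 0.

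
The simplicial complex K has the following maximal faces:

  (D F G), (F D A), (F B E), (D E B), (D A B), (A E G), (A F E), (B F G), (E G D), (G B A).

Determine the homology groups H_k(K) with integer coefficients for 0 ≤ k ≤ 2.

Take the total order A < B < D < E < F < G on the vertex set. Then K (dimension 2) consists of the simplices:

  0-simplices (6): A, B, D, E, F, G
  1-simplices (15): AB, AD, AE, AF, AG, BD, BE, BF, BG, DE, DF, DG, EF, EG, FG
  2-simplices (10): ABD, ABG, ADF, AEF, AEG, BDE, BEF, BFG, DEG, DFG

Hence C_0 ≅ Z^6, C_1 ≅ Z^15, C_2 ≅ Z^10.

The boundary map ∂_1: C_1 → C_0 maps an edge to its endpoints' difference, ∂[p,q] = q − p.
As a 6×15 matrix over Z this has rank 5, with invariant factors (1,1,1,1,1).

∂_2: C_2 → C_1 acts by ∂[p,q,r] = [q,r] − [p,r] + [p,q]. For instance
  ∂DFG = FG − DG + DF,
  ∂BEF = EF − BF + BE.
This gives a 15×10 integer matrix of rank 10; reducing to Smith normal form yields diagonal entries (1,1,1,1,1,1,1,1,1,2).

Now H_k = ker ∂_k / im ∂_{k+1}, so:

  H_0: rank C_0 − rank ∂_1 = 6 − 5 = 1, and the invariant factors of ∂_1 are all 1, so H_0 ≅ Z.
  H_1: rank ker ∂_1 − rank ∂_2 = (15 − 5) − 10 = 0, and ∂_2 has invariant factor 2 > 1, so H_1 ≅ Z/2Z.
  H_2: rank ker ∂_2 − rank ∂_3 = (10 − 10) − 0 = 0, and there is no ∂_3, so H_2 ≅ 0.

H_0 ≅ Z,  H_1 ≅ Z/2Z,  H_2 = 0.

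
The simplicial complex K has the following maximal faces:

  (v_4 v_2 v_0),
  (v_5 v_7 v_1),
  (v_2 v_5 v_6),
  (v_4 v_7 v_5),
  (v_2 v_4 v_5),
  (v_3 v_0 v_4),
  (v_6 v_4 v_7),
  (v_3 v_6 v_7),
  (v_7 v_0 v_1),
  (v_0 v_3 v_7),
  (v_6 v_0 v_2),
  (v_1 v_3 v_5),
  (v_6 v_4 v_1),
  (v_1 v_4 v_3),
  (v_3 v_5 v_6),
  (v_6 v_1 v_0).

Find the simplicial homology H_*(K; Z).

Take the total order v_0 < v_1 < v_2 < v_3 < v_4 < v_5 < v_6 < v_7 on the vertex set. Then K (dimension 2) consists of the simplices:

  0-simplices (8): [v_0], [v_1], [v_2], [v_3], [v_4], [v_5], [v_6], [v_7]
  1-simplices (24): (24 of them)
  2-simplices (16): (16 of them)

so the chain groups are C_0 ≅ Z^8, C_1 ≅ Z^24, C_2 ≅ Z^16.

The boundary map ∂_1: C_1 → C_0 is given by ∂[p,q] = [q] − [p]. For instance
  ∂[v_1,v_4] = [v_4] − [v_1].
As a 8×24 matrix over Z this has rank 7, with invariant factors (1,1,1,1,1,1,1).

∂_2: C_2 → C_1 acts by ∂[p,q,r] = [q,r] − [p,r] + [p,q]. For instance
  ∂[v_4,v_6,v_7] = [v_6,v_7] − [v_4,v_7] + [v_4,v_6],
  ∂[v_0,v_3,v_7] = [v_3,v_7] − [v_0,v_7] + [v_0,v_3].
This gives a 24×16 integer matrix of rank 15; reducing to Smith normal form yields diagonal entries (1,1,1,1,1,1,1,1,1,1,1,1,1,1,1).

Reading off H_k = ker ∂_k / im ∂_{k+1}:

  H_0: rank C_0 − rank ∂_1 = 8 − 7 = 1, and the invariant factors of ∂_1 are all 1, so H_0 ≅ Z.
  H_1: rank ker ∂_1 − rank ∂_2 = (24 − 7) − 15 = 2, and the invariant factors of ∂_2 are all 1, so H_1 ≅ Z^2.
  H_2: rank ker ∂_2 − rank ∂_3 = (16 − 15) − 0 = 1, and there is no ∂_3, so H_2 ≅ Z.

H_0 = Z,  H_1 = Z^2,  H_2 = Z.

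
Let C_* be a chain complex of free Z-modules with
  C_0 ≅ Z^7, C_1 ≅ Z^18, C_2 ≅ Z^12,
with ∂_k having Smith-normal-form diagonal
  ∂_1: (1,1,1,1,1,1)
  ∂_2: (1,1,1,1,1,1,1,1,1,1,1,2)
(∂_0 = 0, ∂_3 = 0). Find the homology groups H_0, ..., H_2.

H_0 = Z,  H_1 = Z_2,  H_2 = 0.

H_0: b_0 = 7 − 0 − 6 = 1; torsion from ∂_1 factors > 1: none. So H_0 = Z.
H_1: b_1 = 18 − 6 − 12 = 0; torsion from ∂_2 factors > 1: [2]. So H_1 = Z_2.
H_2: b_2 = 12 − 12 − 0 = 0; torsion from ∂_3 factors > 1: none. So H_2 = 0.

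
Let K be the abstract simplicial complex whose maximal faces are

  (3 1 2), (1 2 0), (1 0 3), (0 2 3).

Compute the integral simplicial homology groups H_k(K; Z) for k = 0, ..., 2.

We work with the vertex ordering 0 < 1 < 2 < 3. The simplices of K, each written with vertices in increasing order, are:

  0-simplices (4): [0], [1], [2], [3]
  1-simplices (6): [0,1], [0,2], [0,3], [1,2], [1,3], [2,3]
  2-simplices (4): [0,1,2], [0,1,3], [0,2,3], [1,2,3]

giving chain groups C_0 ≅ Z^4, C_1 ≅ Z^6, C_2 ≅ Z^4.

∂_1: C_1 → C_0 is given by ∂[p,q] = [q] − [p]. For instance
  ∂[0,1] = [1] − [0].
The 4×6 boundary matrix has rank 3 and Smith normal form diag(1,1,1).

Boundary ∂_2: C_2 → C_1 acts by ∂[p,q,r] = [q,r] − [p,r] + [p,q]. For instance
  ∂[0,2,3] = [2,3] − [0,3] + [0,2],
  ∂[0,1,2] = [1,2] − [0,2] + [0,1].
This gives a 6×4 integer matrix of rank 3; reducing to Smith normal form yields diagonal entries (1,1,1).

From H_k ≅ ker(∂_k) / im(∂_{k+1}) we obtain:

  H_0: rank C_0 − rank ∂_1 = 4 − 3 = 1, and the invariant factors of ∂_1 are all 1, so H_0 ≅ Z.
  H_1: rank ker ∂_1 − rank ∂_2 = (6 − 3) − 3 = 0, and the invariant factors of ∂_2 are all 1, so H_1 ≅ 0.
  H_2: rank ker ∂_2 − rank ∂_3 = (4 − 3) − 0 = 1, and there is no ∂_3, so H_2 ≅ Z.

H_0 = Z,  H_1 = 0,  H_2 = Z.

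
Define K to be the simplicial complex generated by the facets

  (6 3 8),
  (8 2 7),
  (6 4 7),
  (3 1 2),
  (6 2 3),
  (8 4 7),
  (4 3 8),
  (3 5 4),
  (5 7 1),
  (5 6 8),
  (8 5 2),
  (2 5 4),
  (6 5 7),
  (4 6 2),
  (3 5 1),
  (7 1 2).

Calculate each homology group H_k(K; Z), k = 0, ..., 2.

H_0 ≅ Z,  H_1 ≅ Z^2,  H_2 ≅ Z.

Take the total order 1 < 2 < 3 < 4 < 5 < 6 < 7 < 8 on the vertex set. Then K (dimension 2) consists of the simplices:

  0-simplices (8): [1], [2], [3], [4], [5], [6], [7], [8]
  1-simplices (24): (24 of them)
  2-simplices (16): [1,2,3], [1,2,7], [1,3,5], [1,5,7], [2,3,6], [2,4,5], [2,4,6], [2,5,8], [2,7,8], [3,4,5], [3,4,8], [3,6,8], [4,6,7], [4,7,8], [5,6,7], [5,6,8]

Hence C_0 ≅ Z^8, C_1 ≅ Z^24, C_2 ≅ Z^16.

Boundary ∂_1: C_1 → C_0 sends each edge [p,q] (with p < q) to q − p. For instance
  ∂[1,7] = [7] − [1].
The resulting 8×24 matrix has rank 7, and its Smith normal form has invariant factors (1,1,1,1,1,1,1).

∂_2: C_2 → C_1 sends each 2-simplex [p,q,r] to [q,r] − [p,r] + [p,q]. For instance
  ∂[5,6,8] = [6,8] − [5,8] + [5,6],
  ∂[1,2,7] = [2,7] − [1,7] + [1,2].
The resulting 24×16 matrix has rank 15, and its Smith normal form has invariant factors (1,1,1,1,1,1,1,1,1,1,1,1,1,1,1).

From H_k ≅ ker(∂_k) / im(∂_{k+1}) we obtain:

  H_0: rank C_0 − rank ∂_1 = 8 − 7 = 1, and the invariant factors of ∂_1 are all 1, so H_0 = Z.
  H_1: rank ker ∂_1 − rank ∂_2 = (24 − 7) − 15 = 2, and the invariant factors of ∂_2 are all 1, so H_1 = Z^2.
  H_2: rank ker ∂_2 − rank ∂_3 = (16 − 15) − 0 = 1, and there is no ∂_3, so H_2 = Z.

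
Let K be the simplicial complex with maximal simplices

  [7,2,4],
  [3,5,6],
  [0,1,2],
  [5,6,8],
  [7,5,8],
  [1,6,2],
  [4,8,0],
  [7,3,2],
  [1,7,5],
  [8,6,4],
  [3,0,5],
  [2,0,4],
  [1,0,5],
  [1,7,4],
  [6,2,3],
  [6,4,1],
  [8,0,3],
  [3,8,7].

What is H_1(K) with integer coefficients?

We work with the vertex ordering 0 < 1 < 2 < 3 < 4 < 5 < 6 < 7 < 8. The simplices of K, each written with vertices in increasing order, are:

  0-simplices (9): [0], [1], [2], [3], [4], [5], [6], [7], [8]
  1-simplices (27): (27 of them)
  2-simplices (18): [0,1,2], [0,1,5], [0,2,4], [0,3,5], [0,3,8], [0,4,8], [1,2,6], [1,4,6], [1,4,7], [1,5,7], [2,3,6], [2,3,7], [2,4,7], [3,5,6], [3,7,8], [4,6,8], [5,6,8], [5,7,8]

giving chain groups C_0 ≅ Z^9, C_1 ≅ Z^27, C_2 ≅ Z^18.

∂_1: C_1 → C_0 maps an edge to its endpoints' difference, ∂[p,q] = q − p. For instance
  ∂[3,6] = [6] − [3].
The resulting 9×27 matrix has rank 8, and its Smith normal form has invariant factors (1,1,1,1,1,1,1,1).

Boundary ∂_2: C_2 → C_1 sends each 2-simplex [p,q,r] to [q,r] − [p,r] + [p,q]. For instance
  ∂[1,4,6] = [4,6] − [1,6] + [1,4],
  ∂[5,6,8] = [6,8] − [5,8] + [5,6].
As a 27×18 matrix over Z this has rank 18, with invariant factors (1,1,1,1,1,1,1,1,1,1,1,1,1,1,1,1,1,2).

Reading off H_k = ker ∂_k / im ∂_{k+1}:

  H_1: rank ker ∂_1 − rank ∂_2 = (27 − 8) − 18 = 1, and ∂_2 has invariant factor 2 > 1, so H_1 = Z × Z/2.

(K is a triangulation of the Klein bottle.)

H_1 = Z × Z/2.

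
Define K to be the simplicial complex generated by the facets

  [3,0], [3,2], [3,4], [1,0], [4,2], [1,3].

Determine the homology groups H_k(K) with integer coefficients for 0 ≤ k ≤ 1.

H_0 = Z,  H_1 = Z^2.

Fix the vertex order 0 < 1 < 2 < 3 < 4 and write every simplex with vertices in increasing order. Then dim K = 1 and the simplices of K are:

  0-simplices (5): [0], [1], [2], [3], [4]
  1-simplices (6): [0,1], [0,3], [1,3], [2,3], [2,4], [3,4]

giving chain groups C_0 ≅ Z^5, C_1 ≅ Z^6.

The boundary map ∂_1: C_1 → C_0 maps an edge to its endpoints' difference, ∂[p,q] = q − p.
As a 5×6 matrix over Z this has rank 4, with invariant factors (1,1,1,1).

From H_k ≅ ker(∂_k) / im(∂_{k+1}) we obtain:

  H_0: rank C_0 − rank ∂_1 = 5 − 4 = 1, and the invariant factors of ∂_1 are all 1, so H_0 = Z.
  H_1: rank ker ∂_1 − rank ∂_2 = (6 − 4) − 0 = 2, and there is no ∂_2, so H_1 = Z^2.

As a check, the Euler characteristic is 5 − 6 = -1, which agrees with 1 − 2 = -1.
(K is a triangulation of a wedge of 2 circles.)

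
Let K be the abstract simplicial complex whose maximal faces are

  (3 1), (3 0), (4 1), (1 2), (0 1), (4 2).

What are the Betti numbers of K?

Order the vertices as 0 < 1 < 2 < 3 < 4. Listing each simplex with vertices in this order, K has dimension 1 with simplices:

  0-simplices (5): [0], [1], [2], [3], [4]
  1-simplices (6): [0,1], [0,3], [1,2], [1,3], [1,4], [2,4]

giving chain groups C_0 ≅ Z^5, C_1 ≅ Z^6.

The boundary map ∂_1: C_1 → C_0 maps an edge to its endpoints' difference, ∂[p,q] = q − p.
The 5×6 boundary matrix has rank 4 and Smith normal form diag(1,1,1,1).

Reading off H_k = ker ∂_k / im ∂_{k+1}:

  H_0: rank C_0 − rank ∂_1 = 5 − 4 = 1, and the invariant factors of ∂_1 are all 1, so H_0 = Z.
  H_1: rank ker ∂_1 − rank ∂_2 = (6 − 4) − 0 = 2, and there is no ∂_2, so H_1 = Z^2.

(K is a triangulation of a wedge of 2 circles.)

Hence the Betti numbers are b_0 = 1, b_1 = 2.

b_0 = 1, b_1 = 2.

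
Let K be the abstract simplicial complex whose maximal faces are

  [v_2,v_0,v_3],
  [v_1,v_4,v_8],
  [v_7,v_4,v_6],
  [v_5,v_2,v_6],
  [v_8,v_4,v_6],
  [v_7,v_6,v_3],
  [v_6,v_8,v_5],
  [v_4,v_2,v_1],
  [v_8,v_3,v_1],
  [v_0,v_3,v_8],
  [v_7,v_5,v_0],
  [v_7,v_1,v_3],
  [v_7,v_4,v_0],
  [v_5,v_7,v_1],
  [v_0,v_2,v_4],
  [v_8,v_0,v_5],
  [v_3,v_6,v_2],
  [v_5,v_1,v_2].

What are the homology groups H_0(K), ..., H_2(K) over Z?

We work with the vertex ordering v_0 < v_1 < v_2 < v_3 < v_4 < v_5 < v_6 < v_7 < v_8. The simplices of K, each written with vertices in increasing order, are:

  0-simplices (9): [v_0], [v_1], [v_2], [v_3], [v_4], [v_5], [v_6], [v_7], [v_8]
  1-simplices (27): (27 of them)
  2-simplices (18): (18 of them)

Hence C_0 ≅ Z^9, C_1 ≅ Z^27, C_2 ≅ Z^18.

∂_1: C_1 → C_0 maps an edge to its endpoints' difference, ∂[p,q] = q − p.
As a 9×27 matrix over Z this has rank 8, with invariant factors (1,1,1,1,1,1,1,1).

Boundary ∂_2: C_2 → C_1 sends each 2-simplex [p,q,r] to [q,r] − [p,r] + [p,q]. For instance
  ∂[v_3,v_6,v_7] = [v_6,v_7] − [v_3,v_7] + [v_3,v_6],
  ∂[v_0,v_5,v_7] = [v_5,v_7] − [v_0,v_7] + [v_0,v_5].
The 27×18 boundary matrix has rank 17 and Smith normal form diag(1,1,1,1,1,1,1,1,1,1,1,1,1,1,1,1,1).

Computing H_k = (kernel of ∂_k) / (image of ∂_{k+1}):

  H_0: rank C_0 − rank ∂_1 = 9 − 8 = 1, and the invariant factors of ∂_1 are all 1, so H_0 = Z.
  H_1: rank ker ∂_1 − rank ∂_2 = (27 − 8) − 17 = 2, and the invariant factors of ∂_2 are all 1, so H_1 = Z^2.
  H_2: rank ker ∂_2 − rank ∂_3 = (18 − 17) − 0 = 1, and there is no ∂_3, so H_2 = Z.

As a check, the Euler characteristic is 9 − 27 + 18 = 0, which agrees with 1 − 2 + 1 = 0.
(K is a triangulation of the torus T^2.)

H_0 ≅ Z,  H_1 ≅ Z^2,  H_2 ≅ Z.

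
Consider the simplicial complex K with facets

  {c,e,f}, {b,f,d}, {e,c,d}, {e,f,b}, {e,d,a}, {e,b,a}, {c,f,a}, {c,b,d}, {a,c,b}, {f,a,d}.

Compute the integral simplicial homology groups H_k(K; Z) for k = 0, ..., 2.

H_0 = Z,  H_1 = Z/2Z,  H_2 = 0.

We work with the vertex ordering a < b < c < d < e < f. The simplices of K, each written with vertices in increasing order, are:

  0-simplices (6): a, b, c, d, e, f
  1-simplices (15): ab, ac, ad, ae, af, bc, bd, be, bf, cd, ce, cf, de, df, ef
  2-simplices (10): abc, abe, acf, ade, adf, bcd, bdf, bef, cde, cef

Hence C_0 ≅ Z^6, C_1 ≅ Z^15, C_2 ≅ Z^10.

The boundary map ∂_1: C_1 → C_0 sends each edge [p,q] (with p < q) to q − p.
The 6×15 boundary matrix has rank 5 and Smith normal form diag(1,1,1,1,1).

∂_2: C_2 → C_1 sends each 2-simplex [p,q,r] to [q,r] − [p,r] + [p,q]. For instance
  ∂abc = bc − ac + ab,
  ∂bcd = cd − bd + bc.
As a 15×10 matrix over Z this has rank 10, with invariant factors (1,1,1,1,1,1,1,1,1,2).

Reading off H_k = ker ∂_k / im ∂_{k+1}:

  H_0: rank C_0 − rank ∂_1 = 6 − 5 = 1, and the invariant factors of ∂_1 are all 1, so H_0 = Z.
  H_1: rank ker ∂_1 − rank ∂_2 = (15 − 5) − 10 = 0, and ∂_2 has invariant factor 2 > 1, so H_1 = Z/2Z.
  H_2: rank ker ∂_2 − rank ∂_3 = (10 − 10) − 0 = 0, and there is no ∂_3, so H_2 = 0.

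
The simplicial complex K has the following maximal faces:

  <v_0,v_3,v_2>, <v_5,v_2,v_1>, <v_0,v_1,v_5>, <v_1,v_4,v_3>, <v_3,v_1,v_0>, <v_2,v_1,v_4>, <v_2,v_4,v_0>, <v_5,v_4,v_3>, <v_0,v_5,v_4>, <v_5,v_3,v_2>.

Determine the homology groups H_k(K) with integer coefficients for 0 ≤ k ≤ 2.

H_0 = Z,  H_1 = Z/2,  H_2 = 0.

We work with the vertex ordering v_0 < v_1 < v_2 < v_3 < v_4 < v_5. The simplices of K, each written with vertices in increasing order, are:

  0-simplices (6): [v_0], [v_1], [v_2], [v_3], [v_4], [v_5]
  1-simplices (15): (15 of them)
  2-simplices (10): [v_0,v_1,v_3], [v_0,v_1,v_5], [v_0,v_2,v_3], [v_0,v_2,v_4], [v_0,v_4,v_5], [v_1,v_2,v_4], [v_1,v_2,v_5], [v_1,v_3,v_4], [v_2,v_3,v_5], [v_3,v_4,v_5]

so the chain groups are C_0 ≅ Z^6, C_1 ≅ Z^15, C_2 ≅ Z^10.

∂_1: C_1 → C_0 maps an edge to its endpoints' difference, ∂[p,q] = q − p. For instance
  ∂[v_1,v_5] = [v_5] − [v_1].
This gives a 6×15 integer matrix of rank 5; reducing to Smith normal form yields diagonal entries (1,1,1,1,1).

The boundary map ∂_2: C_2 → C_1 maps a triangle to the signed sum of its edges. For instance
  ∂[v_1,v_2,v_4] = [v_2,v_4] − [v_1,v_4] + [v_1,v_2],
  ∂[v_3,v_4,v_5] = [v_4,v_5] − [v_3,v_5] + [v_3,v_4].
As a 15×10 matrix over Z this has rank 10, with invariant factors (1,1,1,1,1,1,1,1,1,2).

Reading off H_k = ker ∂_k / im ∂_{k+1}:

  H_0: rank C_0 − rank ∂_1 = 6 − 5 = 1, and the invariant factors of ∂_1 are all 1, so H_0 ≅ Z.
  H_1: rank ker ∂_1 − rank ∂_2 = (15 − 5) − 10 = 0, and ∂_2 has invariant factor 2 > 1, so H_1 ≅ Z/2.
  H_2: rank ker ∂_2 − rank ∂_3 = (10 − 10) − 0 = 0, and there is no ∂_3, so H_2 ≅ 0.

As a check, the Euler characteristic is 6 − 15 + 10 = 1, which agrees with 1 − 0 + 0 = 1.
(K is a triangulation of the real projective plane RP^2.)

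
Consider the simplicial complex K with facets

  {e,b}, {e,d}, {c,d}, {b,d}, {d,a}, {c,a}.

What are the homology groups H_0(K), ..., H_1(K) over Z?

H_0 = Z,  H_1 = Z^2.

K has 5 vertices, 6 edges.
rank ∂_0 = 0, rank ∂_1 = 4 ⇒ b_0 = 5 − 0 − 4 = 1; all invariant factors of ∂_1 are 1 so no torsion. So H_0 = Z.
rank ∂_1 = 4, rank ∂_2 = 0 ⇒ b_1 = 6 − 4 − 0 = 2. So H_1 = Z^2.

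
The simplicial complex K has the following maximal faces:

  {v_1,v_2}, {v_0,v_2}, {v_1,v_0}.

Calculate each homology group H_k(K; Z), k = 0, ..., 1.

H_0 = Z,  H_1 = Z.

Take the total order v_0 < v_1 < v_2 on the vertex set. Then K (dimension 1) consists of the simplices:

  0-simplices (3): [v_0], [v_1], [v_2]
  1-simplices (3): [v_0,v_1], [v_0,v_2], [v_1,v_2]

so the chain groups are C_0 ≅ Z^3, C_1 ≅ Z^3.

∂_1: C_1 → C_0 maps an edge to its endpoints' difference, ∂[p,q] = q − p. For instance
  ∂[v_1,v_2] = [v_2] − [v_1].
As a 3×3 matrix over Z this has rank 2, with invariant factors (1,1).

Now H_k = ker ∂_k / im ∂_{k+1}, so:

  H_0: rank C_0 − rank ∂_1 = 3 − 2 = 1, and the invariant factors of ∂_1 are all 1, so H_0 = Z.
  H_1: rank ker ∂_1 − rank ∂_2 = (3 − 2) − 0 = 1, and there is no ∂_2, so H_1 = Z.

(K is a triangulation of the circle S^1.)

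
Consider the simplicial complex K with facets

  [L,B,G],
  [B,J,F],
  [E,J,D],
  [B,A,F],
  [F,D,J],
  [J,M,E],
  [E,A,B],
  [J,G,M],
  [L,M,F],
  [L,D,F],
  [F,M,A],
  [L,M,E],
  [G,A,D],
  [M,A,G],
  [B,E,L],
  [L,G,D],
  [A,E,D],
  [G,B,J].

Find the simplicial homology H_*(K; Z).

H_0 = Z,  H_1 = Z^2,  H_2 = Z.

Fix the vertex order A < B < D < E < F < G < J < L < M and write every simplex with vertices in increasing order. Then dim K = 2 and the simplices of K are:

  0-simplices (9): A, B, D, E, F, G, J, L, M
  1-simplices (27): AB, AD, AE, AF, AG, AM, BE, BF, BG, BJ, BL, DE, DF, DG, DJ, DL, EJ, EL, EM, FJ, FL, FM, GJ, GL, GM, JM, LM
  2-simplices (18): ABE, ABF, ADE, ADG, AFM, AGM, BEL, BFJ, BGJ, BGL, DEJ, DFJ, DFL, DGL, EJM, ELM, FLM, GJM

Hence C_0 ≅ Z^9, C_1 ≅ Z^27, C_2 ≅ Z^18.

∂_1: C_1 → C_0 sends each edge [p,q] (with p < q) to q − p. For instance
  ∂FJ = J − F.
As a 9×27 matrix over Z this has rank 8, with invariant factors (1,1,1,1,1,1,1,1).

∂_2: C_2 → C_1 maps a triangle to the signed sum of its edges. For instance
  ∂BEL = EL − BL + BE,
  ∂EJM = JM − EM + EJ.
The resulting 27×18 matrix has rank 17, and its Smith normal form has invariant factors (1,1,1,1,1,1,1,1,1,1,1,1,1,1,1,1,1).

Reading off H_k = ker ∂_k / im ∂_{k+1}:

  H_0: rank C_0 − rank ∂_1 = 9 − 8 = 1, and the invariant factors of ∂_1 are all 1, so H_0 ≅ Z.
  H_1: rank ker ∂_1 − rank ∂_2 = (27 − 8) − 17 = 2, and the invariant factors of ∂_2 are all 1, so H_1 ≅ Z^2.
  H_2: rank ker ∂_2 − rank ∂_3 = (18 − 17) − 0 = 1, and there is no ∂_3, so H_2 ≅ Z.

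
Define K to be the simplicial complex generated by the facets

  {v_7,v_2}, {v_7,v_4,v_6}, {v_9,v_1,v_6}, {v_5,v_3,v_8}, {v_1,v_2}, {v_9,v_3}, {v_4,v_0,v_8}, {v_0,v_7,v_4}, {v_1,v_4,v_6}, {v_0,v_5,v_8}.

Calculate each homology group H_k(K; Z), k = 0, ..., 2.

We work with the vertex ordering v_0 < v_1 < v_2 < v_3 < v_4 < v_5 < v_6 < v_7 < v_8 < v_9. The simplices of K, each written with vertices in increasing order, are:

  0-simplices (10): [v_0], [v_1], [v_2], [v_3], [v_4], [v_5], [v_6], [v_7], [v_8], [v_9]
  1-simplices (18): (18 of them)
  2-simplices (7): [v_0,v_4,v_7], [v_0,v_4,v_8], [v_0,v_5,v_8], [v_1,v_4,v_6], [v_1,v_6,v_9], [v_3,v_5,v_8], [v_4,v_6,v_7]

so the chain groups are C_0 ≅ Z^10, C_1 ≅ Z^18, C_2 ≅ Z^7.

Boundary ∂_1: C_1 → C_0 sends each edge [p,q] (with p < q) to q − p. For instance
  ∂[v_1,v_4] = [v_4] − [v_1].
The resulting 10×18 matrix has rank 9, and its Smith normal form has invariant factors (1,1,1,1,1,1,1,1,1).

The boundary map ∂_2: C_2 → C_1 maps a triangle to the signed sum of its edges. For instance
  ∂[v_0,v_5,v_8] = [v_5,v_8] − [v_0,v_8] + [v_0,v_5],
  ∂[v_0,v_4,v_7] = [v_4,v_7] − [v_0,v_7] + [v_0,v_4].
This gives a 18×7 integer matrix of rank 7; reducing to Smith normal form yields diagonal entries (1,1,1,1,1,1,1).

From H_k ≅ ker(∂_k) / im(∂_{k+1}) we obtain:

  H_0: rank C_0 − rank ∂_1 = 10 − 9 = 1, and the invariant factors of ∂_1 are all 1, so H_0 = Z.
  H_1: rank ker ∂_1 − rank ∂_2 = (18 − 9) − 7 = 2, and the invariant factors of ∂_2 are all 1, so H_1 = Z^2.
  H_2: rank ker ∂_2 − rank ∂_3 = (7 − 7) − 0 = 0, and there is no ∂_3, so H_2 = 0.

H_0 ≅ Z,  H_1 ≅ Z^2,  H_2 = 0.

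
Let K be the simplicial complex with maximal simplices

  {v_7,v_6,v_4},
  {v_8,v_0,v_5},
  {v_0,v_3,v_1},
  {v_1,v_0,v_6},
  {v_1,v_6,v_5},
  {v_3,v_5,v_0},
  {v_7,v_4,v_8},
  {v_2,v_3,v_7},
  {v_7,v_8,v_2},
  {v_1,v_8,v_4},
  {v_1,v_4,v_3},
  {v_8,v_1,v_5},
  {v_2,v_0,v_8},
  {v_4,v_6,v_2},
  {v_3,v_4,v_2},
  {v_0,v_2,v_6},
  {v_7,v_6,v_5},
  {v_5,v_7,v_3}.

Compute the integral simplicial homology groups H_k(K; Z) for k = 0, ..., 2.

H_0 = Z,  H_1 = Z ⊕ Z/2,  H_2 = 0.

Fix the vertex order v_0 < v_1 < v_2 < v_3 < v_4 < v_5 < v_6 < v_7 < v_8 and write every simplex with vertices in increasing order. Then dim K = 2 and the simplices of K are:

  0-simplices (9): [v_0], [v_1], [v_2], [v_3], [v_4], [v_5], [v_6], [v_7], [v_8]
  1-simplices (27): (27 of them)
  2-simplices (18): (18 of them)

so the chain groups are C_0 ≅ Z^9, C_1 ≅ Z^27, C_2 ≅ Z^18.

Boundary ∂_1: C_1 → C_0 sends each edge [p,q] (with p < q) to q − p. For instance
  ∂[v_4,v_6] = [v_6] − [v_4].
As a 9×27 matrix over Z this has rank 8, with invariant factors (1,1,1,1,1,1,1,1).

∂_2: C_2 → C_1 maps a triangle to the signed sum of its edges. For instance
  ∂[v_0,v_2,v_6] = [v_2,v_6] − [v_0,v_6] + [v_0,v_2],
  ∂[v_1,v_4,v_8] = [v_4,v_8] − [v_1,v_8] + [v_1,v_4].
The 27×18 boundary matrix has rank 18 and Smith normal form diag(1,1,1,1,1,1,1,1,1,1,1,1,1,1,1,1,1,2).

Computing H_k = (kernel of ∂_k) / (image of ∂_{k+1}):

  H_0: rank C_0 − rank ∂_1 = 9 − 8 = 1, and the invariant factors of ∂_1 are all 1, so H_0 ≅ Z.
  H_1: rank ker ∂_1 − rank ∂_2 = (27 − 8) − 18 = 1, and ∂_2 has invariant factor 2 > 1, so H_1 ≅ Z ⊕ Z/2.
  H_2: rank ker ∂_2 − rank ∂_3 = (18 − 18) − 0 = 0, and there is no ∂_3, so H_2 ≅ 0.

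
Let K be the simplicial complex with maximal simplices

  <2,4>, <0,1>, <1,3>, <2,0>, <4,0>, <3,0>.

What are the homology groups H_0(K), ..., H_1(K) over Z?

H_0 = Z,  H_1 = Z^2.

K has 5 vertices, 6 edges.
rank ∂_0 = 0, rank ∂_1 = 4 ⇒ b_0 = 5 − 0 − 4 = 1; all invariant factors of ∂_1 are 1 so no torsion. So H_0 ≅ Z.
rank ∂_1 = 4, rank ∂_2 = 0 ⇒ b_1 = 6 − 4 − 0 = 2. So H_1 ≅ Z^2.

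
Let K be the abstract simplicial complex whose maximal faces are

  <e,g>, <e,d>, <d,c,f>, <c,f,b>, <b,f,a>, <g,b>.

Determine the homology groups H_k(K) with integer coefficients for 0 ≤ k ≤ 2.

We work with the vertex ordering a < b < c < d < e < f < g. The simplices of K, each written with vertices in increasing order, are:

  0-simplices (7): a, b, c, d, e, f, g
  1-simplices (10): ab, af, bc, bf, bg, cd, cf, de, df, eg
  2-simplices (3): abf, bcf, cdf

so the chain groups are C_0 ≅ Z^7, C_1 ≅ Z^10, C_2 ≅ Z^3.

Boundary ∂_1: C_1 → C_0 maps an edge to its endpoints' difference, ∂[p,q] = q − p.
The resulting 7×10 matrix has rank 6, and its Smith normal form has invariant factors (1,1,1,1,1,1).

Boundary ∂_2: C_2 → C_1 acts by ∂[p,q,r] = [q,r] − [p,r] + [p,q]. For instance
  ∂cdf = df − cf + cd,
  ∂bcf = cf − bf + bc.
The resulting 10×3 matrix has rank 3, and its Smith normal form has invariant factors (1,1,1).

Reading off H_k = ker ∂_k / im ∂_{k+1}:

  H_0: rank C_0 − rank ∂_1 = 7 − 6 = 1, and the invariant factors of ∂_1 are all 1, so H_0 ≅ Z.
  H_1: rank ker ∂_1 − rank ∂_2 = (10 − 6) − 3 = 1, and the invariant factors of ∂_2 are all 1, so H_1 ≅ Z.
  H_2: rank ker ∂_2 − rank ∂_3 = (3 − 3) − 0 = 0, and there is no ∂_3, so H_2 ≅ 0.

As a check, the Euler characteristic is 7 − 10 + 3 = 0, which agrees with 1 − 1 + 0 = 0.

H_0 = Z,  H_1 = Z,  H_2 = 0.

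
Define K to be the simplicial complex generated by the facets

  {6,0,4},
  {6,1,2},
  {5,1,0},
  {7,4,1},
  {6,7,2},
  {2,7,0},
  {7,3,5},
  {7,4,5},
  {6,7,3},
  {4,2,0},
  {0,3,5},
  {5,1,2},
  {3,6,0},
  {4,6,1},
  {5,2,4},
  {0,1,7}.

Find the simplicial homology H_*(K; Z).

H_0 ≅ Z,  H_1 ≅ Z^2,  H_2 ≅ Z.

Fix the vertex order 0 < 1 < 2 < 3 < 4 < 5 < 6 < 7 and write every simplex with vertices in increasing order. Then dim K = 2 and the simplices of K are:

  0-simplices (8): [0], [1], [2], [3], [4], [5], [6], [7]
  1-simplices (24): (24 of them)
  2-simplices (16): [0,1,5], [0,1,7], [0,2,4], [0,2,7], [0,3,5], [0,3,6], [0,4,6], [1,2,5], [1,2,6], [1,4,6], [1,4,7], [2,4,5], [2,6,7], [3,5,7], [3,6,7], [4,5,7]

Hence C_0 ≅ Z^8, C_1 ≅ Z^24, C_2 ≅ Z^16.

The boundary map ∂_1: C_1 → C_0 maps an edge to its endpoints' difference, ∂[p,q] = q − p.
The 8×24 boundary matrix has rank 7 and Smith normal form diag(1,1,1,1,1,1,1).

∂_2: C_2 → C_1 acts by ∂[p,q,r] = [q,r] − [p,r] + [p,q]. For instance
  ∂[1,4,7] = [4,7] − [1,7] + [1,4],
  ∂[1,2,6] = [2,6] − [1,6] + [1,2].
This gives a 24×16 integer matrix of rank 15; reducing to Smith normal form yields diagonal entries (1,1,1,1,1,1,1,1,1,1,1,1,1,1,1).

Reading off H_k = ker ∂_k / im ∂_{k+1}:

  H_0: rank C_0 − rank ∂_1 = 8 − 7 = 1, and the invariant factors of ∂_1 are all 1, so H_0 = Z.
  H_1: rank ker ∂_1 − rank ∂_2 = (24 − 7) − 15 = 2, and the invariant factors of ∂_2 are all 1, so H_1 = Z^2.
  H_2: rank ker ∂_2 − rank ∂_3 = (16 − 15) − 0 = 1, and there is no ∂_3, so H_2 = Z.

(K is a triangulation of the torus T^2.)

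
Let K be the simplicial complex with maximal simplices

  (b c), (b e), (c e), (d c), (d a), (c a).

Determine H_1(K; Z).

H_1 ≅ Z^2.

Order the vertices as a < b < c < d < e. Listing each simplex with vertices in this order, K has dimension 1 with simplices:

  0-simplices (5): a, b, c, d, e
  1-simplices (6): ac, ad, bc, be, cd, ce

Hence C_0 ≅ Z^5, C_1 ≅ Z^6.

∂_1: C_1 → C_0 sends each edge [p,q] (with p < q) to q − p.
The 5×6 boundary matrix has rank 4 and Smith normal form diag(1,1,1,1).

Computing H_k = (kernel of ∂_k) / (image of ∂_{k+1}):

  H_1: rank ker ∂_1 − rank ∂_2 = (6 − 4) − 0 = 2, and there is no ∂_2, so H_1 = Z^2.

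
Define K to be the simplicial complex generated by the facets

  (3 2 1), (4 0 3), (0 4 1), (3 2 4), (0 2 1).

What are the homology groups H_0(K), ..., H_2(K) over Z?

Order the vertices as 0 < 1 < 2 < 3 < 4. Listing each simplex with vertices in this order, K has dimension 2 with simplices:

  0-simplices (5): [0], [1], [2], [3], [4]
  1-simplices (10): [0,1], [0,2], [0,3], [0,4], [1,2], [1,3], [1,4], [2,3], [2,4], [3,4]
  2-simplices (5): [0,1,2], [0,1,4], [0,3,4], [1,2,3], [2,3,4]

so the chain groups are C_0 ≅ Z^5, C_1 ≅ Z^10, C_2 ≅ Z^5.

∂_1: C_1 → C_0 sends each edge [p,q] (with p < q) to q − p.
This gives a 5×10 integer matrix of rank 4; reducing to Smith normal form yields diagonal entries (1,1,1,1).

The boundary map ∂_2: C_2 → C_1 sends each 2-simplex [p,q,r] to [q,r] − [p,r] + [p,q]. For instance
  ∂[0,1,4] = [1,4] − [0,4] + [0,1],
  ∂[1,2,3] = [2,3] − [1,3] + [1,2].
The 10×5 boundary matrix has rank 5 and Smith normal form diag(1,1,1,1,1).

Computing H_k = (kernel of ∂_k) / (image of ∂_{k+1}):

  H_0: rank C_0 − rank ∂_1 = 5 − 4 = 1, and the invariant factors of ∂_1 are all 1, so H_0 ≅ Z.
  H_1: rank ker ∂_1 − rank ∂_2 = (10 − 4) − 5 = 1, and the invariant factors of ∂_2 are all 1, so H_1 ≅ Z.
  H_2: rank ker ∂_2 − rank ∂_3 = (5 − 5) − 0 = 0, and there is no ∂_3, so H_2 ≅ 0.

As a check, the Euler characteristic is 5 − 10 + 5 = 0, which agrees with 1 − 1 + 0 = 0.
(K is a triangulation of the Möbius band.)

H_0 ≅ Z,  H_1 ≅ Z,  H_2 = 0.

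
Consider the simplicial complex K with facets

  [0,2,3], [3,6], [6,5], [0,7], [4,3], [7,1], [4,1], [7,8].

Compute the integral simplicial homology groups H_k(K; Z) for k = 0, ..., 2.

Fix the vertex order 0 < 1 < 2 < 3 < 4 < 5 < 6 < 7 < 8 and write every simplex with vertices in increasing order. Then dim K = 2 and the simplices of K are:

  0-simplices (9): [0], [1], [2], [3], [4], [5], [6], [7], [8]
  1-simplices (10): [0,2], [0,3], [0,7], [1,4], [1,7], [2,3], [3,4], [3,6], [5,6], [7,8]
  2-simplices (1): [0,2,3]

Hence C_0 ≅ Z^9, C_1 ≅ Z^10, C_2 ≅ Z^1.

∂_1: C_1 → C_0 sends each edge [p,q] (with p < q) to q − p.
The resulting 9×10 matrix has rank 8, and its Smith normal form has invariant factors (1,1,1,1,1,1,1,1).

The boundary map ∂_2: C_2 → C_1 maps a triangle to the signed sum of its edges. For instance
  ∂[0,2,3] = [2,3] − [0,3] + [0,2].
As a 10×1 matrix over Z this has rank 1, with invariant factors (1).

From H_k ≅ ker(∂_k) / im(∂_{k+1}) we obtain:

  H_0: rank C_0 − rank ∂_1 = 9 − 8 = 1, and the invariant factors of ∂_1 are all 1, so H_0 ≅ Z.
  H_1: rank ker ∂_1 − rank ∂_2 = (10 − 8) − 1 = 1, and the invariant factors of ∂_2 are all 1, so H_1 ≅ Z.
  H_2: rank ker ∂_2 − rank ∂_3 = (1 − 1) − 0 = 0, and there is no ∂_3, so H_2 ≅ 0.

As a check, the Euler characteristic is 9 − 10 + 1 = 0, which agrees with 1 − 1 + 0 = 0.

H_0 = Z,  H_1 = Z,  H_2 = 0.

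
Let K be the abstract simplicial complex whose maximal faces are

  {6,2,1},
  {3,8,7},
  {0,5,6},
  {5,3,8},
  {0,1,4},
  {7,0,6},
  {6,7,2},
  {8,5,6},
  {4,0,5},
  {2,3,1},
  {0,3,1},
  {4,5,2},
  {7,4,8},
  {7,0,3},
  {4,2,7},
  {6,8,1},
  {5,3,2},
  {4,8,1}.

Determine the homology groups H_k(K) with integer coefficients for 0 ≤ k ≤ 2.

H_0 ≅ Z,  H_1 ≅ Z^2,  H_2 ≅ Z.

We work with the vertex ordering 0 < 1 < 2 < 3 < 4 < 5 < 6 < 7 < 8. The simplices of K, each written with vertices in increasing order, are:

  0-simplices (9): [0], [1], [2], [3], [4], [5], [6], [7], [8]
  1-simplices (27): (27 of them)
  2-simplices (18): [0,1,3], [0,1,4], [0,3,7], [0,4,5], [0,5,6], [0,6,7], [1,2,3], [1,2,6], [1,4,8], [1,6,8], [2,3,5], [2,4,5], [2,4,7], [2,6,7], [3,5,8], [3,7,8], [4,7,8], [5,6,8]

Hence C_0 ≅ Z^9, C_1 ≅ Z^27, C_2 ≅ Z^18.

Boundary ∂_1: C_1 → C_0 is given by ∂[p,q] = [q] − [p].
The 9×27 boundary matrix has rank 8 and Smith normal form diag(1,1,1,1,1,1,1,1).

Boundary ∂_2: C_2 → C_1 acts by ∂[p,q,r] = [q,r] − [p,r] + [p,q]. For instance
  ∂[0,1,3] = [1,3] − [0,3] + [0,1],
  ∂[3,5,8] = [5,8] − [3,8] + [3,5].
The 27×18 boundary matrix has rank 17 and Smith normal form diag(1,1,1,1,1,1,1,1,1,1,1,1,1,1,1,1,1).

Now H_k = ker ∂_k / im ∂_{k+1}, so:

  H_0: rank C_0 − rank ∂_1 = 9 − 8 = 1, and the invariant factors of ∂_1 are all 1, so H_0 = Z.
  H_1: rank ker ∂_1 − rank ∂_2 = (27 − 8) − 17 = 2, and the invariant factors of ∂_2 are all 1, so H_1 = Z^2.
  H_2: rank ker ∂_2 − rank ∂_3 = (18 − 17) − 0 = 1, and there is no ∂_3, so H_2 = Z.

(K is a triangulation of the torus T^2.)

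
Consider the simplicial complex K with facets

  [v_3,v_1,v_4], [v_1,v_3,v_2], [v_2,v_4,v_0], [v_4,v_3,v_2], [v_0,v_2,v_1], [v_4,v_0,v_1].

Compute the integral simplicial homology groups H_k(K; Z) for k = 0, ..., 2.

Take the total order v_0 < v_1 < v_2 < v_3 < v_4 on the vertex set. Then K (dimension 2) consists of the simplices:

  0-simplices (5): [v_0], [v_1], [v_2], [v_3], [v_4]
  1-simplices (9): [v_0,v_1], [v_0,v_2], [v_0,v_4], [v_1,v_2], [v_1,v_3], [v_1,v_4], [v_2,v_3], [v_2,v_4], [v_3,v_4]
  2-simplices (6): [v_0,v_1,v_2], [v_0,v_1,v_4], [v_0,v_2,v_4], [v_1,v_2,v_3], [v_1,v_3,v_4], [v_2,v_3,v_4]

Hence C_0 ≅ Z^5, C_1 ≅ Z^9, C_2 ≅ Z^6.

The boundary map ∂_1: C_1 → C_0 sends each edge [p,q] (with p < q) to q − p.
The 5×9 boundary matrix has rank 4 and Smith normal form diag(1,1,1,1).

Boundary ∂_2: C_2 → C_1 sends each 2-simplex [p,q,r] to [q,r] − [p,r] + [p,q]. For instance
  ∂[v_1,v_2,v_3] = [v_2,v_3] − [v_1,v_3] + [v_1,v_2],
  ∂[v_0,v_1,v_2] = [v_1,v_2] − [v_0,v_2] + [v_0,v_1].
This gives a 9×6 integer matrix of rank 5; reducing to Smith normal form yields diagonal entries (1,1,1,1,1).

Reading off H_k = ker ∂_k / im ∂_{k+1}:

  H_0: rank C_0 − rank ∂_1 = 5 − 4 = 1, and the invariant factors of ∂_1 are all 1, so H_0 = Z.
  H_1: rank ker ∂_1 − rank ∂_2 = (9 − 4) − 5 = 0, and the invariant factors of ∂_2 are all 1, so H_1 = 0.
  H_2: rank ker ∂_2 − rank ∂_3 = (6 − 5) − 0 = 1, and there is no ∂_3, so H_2 = Z.

As a check, the Euler characteristic is 5 − 9 + 6 = 2, which agrees with 1 − 0 + 1 = 2.
(K is a triangulation of the 2-sphere S^2.)

H_0 = Z,  H_1 = 0,  H_2 = Z.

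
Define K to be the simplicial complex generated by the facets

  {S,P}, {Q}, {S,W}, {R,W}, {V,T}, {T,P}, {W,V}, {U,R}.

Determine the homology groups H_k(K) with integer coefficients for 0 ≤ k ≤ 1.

Take the total order P < Q < R < S < T < U < V < W on the vertex set. Then K (dimension 1) consists of the simplices:

  0-simplices (8): P, Q, R, S, T, U, V, W
  1-simplices (7): PS, PT, RU, RW, SW, TV, VW

Hence C_0 ≅ Z^8, C_1 ≅ Z^7.

The boundary map ∂_1: C_1 → C_0 maps an edge to its endpoints' difference, ∂[p,q] = q − p. For instance
  ∂RW = W − R.
As a 8×7 matrix over Z this has rank 6, with invariant factors (1,1,1,1,1,1).

From H_k ≅ ker(∂_k) / im(∂_{k+1}) we obtain:

  H_0: rank C_0 − rank ∂_1 = 8 − 6 = 2, and the invariant factors of ∂_1 are all 1, so H_0 ≅ Z^2.
  H_1: rank ker ∂_1 − rank ∂_2 = (7 − 6) − 0 = 1, and there is no ∂_2, so H_1 ≅ Z.

As a check, the Euler characteristic is 8 − 7 = 1, which agrees with 2 − 1 = 1.

H_0 ≅ Z^2,  H_1 ≅ Z.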